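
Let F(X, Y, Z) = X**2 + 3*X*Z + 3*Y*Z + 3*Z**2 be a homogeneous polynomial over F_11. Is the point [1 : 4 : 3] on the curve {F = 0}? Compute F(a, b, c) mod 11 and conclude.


F(1,4,3) ≡ 7 (mod 11); P is NOT on the curve.

Evaluate F(1, 4, 3) term-by-term (mod 11).
  X**2 ↦ 1·1·1·1 = 1
  3*X*Z ↦ 3·1·1·3 = 9
  3*Y*Z ↦ 3·1·4·3 = 36
  3*Z**2 ↦ 3·1·1·9 = 27
Sum: F(1, 4, 3) = (1) + (9) + (36) + (27) = 73.
Reducing mod 11: 73 ≡ 7 (mod 11).
Since F(a, b, c) ≡ 7 ≠ 0 (mod 11), P does NOT lie on the curve.


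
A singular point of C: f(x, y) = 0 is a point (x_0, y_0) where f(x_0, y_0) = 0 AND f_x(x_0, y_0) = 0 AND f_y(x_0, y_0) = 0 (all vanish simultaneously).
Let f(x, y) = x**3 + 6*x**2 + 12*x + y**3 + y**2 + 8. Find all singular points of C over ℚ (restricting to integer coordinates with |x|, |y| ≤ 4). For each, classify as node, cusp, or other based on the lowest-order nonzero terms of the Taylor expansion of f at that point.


Singular points: {(-2, 0)}; classification: cusp.

Compute partial derivatives:
  f_x = 3*x**2 + 12*x + 12.
  f_y = 3*y**2 + 2*y.
Scan x_0 ∈ {−4, ..., 4}. For each x_0, f_y(x_0, y) is a polynomial in y; find its integer roots y ∈ {−4, ..., 4}, then test f_x and f at those candidates.
  x = -4: f_y(-4, y) = 3*y**2 + 2*y; vanishes at y ∈ {0}. (-4, 0): f_x = 12 ≠ 0.
  x = -3: f_y(-3, y) = 3*y**2 + 2*y; vanishes at y ∈ {0}. (-3, 0): f_x = 3 ≠ 0.
  x = -2: f_y(-2, y) = 3*y**2 + 2*y; vanishes at y ∈ {0}. (-2, 0): f_x = 0, f = 0 — SINGULAR.
  x = -1: f_y(-1, y) = 3*y**2 + 2*y; vanishes at y ∈ {0}. (-1, 0): f_x = 3 ≠ 0.
  x = 0: f_y(0, y) = 3*y**2 + 2*y; vanishes at y ∈ {0}. (0, 0): f_x = 12 ≠ 0.
  x = 1: f_y(1, y) = 3*y**2 + 2*y; vanishes at y ∈ {0}. (1, 0): f_x = 27 ≠ 0.
  x = 2: f_y(2, y) = 3*y**2 + 2*y; vanishes at y ∈ {0}. (2, 0): f_x = 48 ≠ 0.
  x = 3: f_y(3, y) = 3*y**2 + 2*y; vanishes at y ∈ {0}. (3, 0): f_x = 75 ≠ 0.
  x = 4: f_y(4, y) = 3*y**2 + 2*y; vanishes at y ∈ {0}. (4, 0): f_x = 108 ≠ 0.
Only singular point on the grid: (-2, 0).
Classify: substitute x = -2 + u, y = 0 + v and expand: f = u**3 + v**3 + v**2.
No constant or linear terms (consistent with a singular point). Quadratic part: v**2. Cubic part: u**3 + v**3.
The quadratic part v**2 is a perfect square, so there is a single (double) tangent line v = 0, i.e. y = 0. Restricting the cubic part to that line (v = 0) leaves u**3 ≠ 0, so f is not divisible by v and the branch is v² ≈ -u**3 to lowest order — this is a cusp.
Classification: cusp.


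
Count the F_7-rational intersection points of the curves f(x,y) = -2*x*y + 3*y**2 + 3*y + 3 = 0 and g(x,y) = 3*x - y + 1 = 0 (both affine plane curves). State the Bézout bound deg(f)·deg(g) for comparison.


Common zeros: {(3, 3)}; count = 1; Bézout bound = 2.

deg(f) = 2, deg(g) = 1, so Bézout bound = 2.
Scan x ∈ F_7. For each x, list the y ∈ F_7 with f(x, y) ≡ 0 and those with g(x, y) ≡ 0 (mod 7); the common zeros in that column are the intersection.
  x = 0: f ≡ 0 at y ∈ {2, 4}; g ≡ 0 at y ∈ {1}; common: ∅.
  x = 1: f ≡ 0 at y ∈ {1}; g ≡ 0 at y ∈ {4}; common: ∅.
  x = 2: f ≡ 0 at y ∈ {6}; g ≡ 0 at y ∈ {0}; common: ∅.
  x = 3: f ≡ 0 at y ∈ {3, 5}; g ≡ 0 at y ∈ {3}; common: {3}.
  x = 4: f ≡ 0 at y ∈ ∅; g ≡ 0 at y ∈ {6}; common: ∅.
  x = 5: f ≡ 0 at y ∈ ∅; g ≡ 0 at y ∈ {2}; common: ∅.
  x = 6: f ≡ 0 at y ∈ ∅; g ≡ 0 at y ∈ {5}; common: ∅.
Collecting: common zeros = {(3, 3)}, so the count is 1.
Comparison with the Bézout bound: 1 ≤ 2 = deg(f)·deg(g), as expected for curves with no common component (the affine F_7-count falls short of the bound because intersections may lie at infinity, over extension fields, or carry multiplicity).


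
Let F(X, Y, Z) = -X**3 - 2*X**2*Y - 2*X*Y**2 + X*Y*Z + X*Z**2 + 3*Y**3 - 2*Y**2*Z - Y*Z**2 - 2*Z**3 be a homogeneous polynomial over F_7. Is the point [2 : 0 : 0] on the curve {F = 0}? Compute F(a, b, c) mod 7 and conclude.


F(2,0,0) ≡ 6 (mod 7); P is NOT on the curve.

Evaluate F(2, 0, 0) term-by-term (mod 7).
  -X**3 ↦ -1·8·1·1 = -8
  -2*X**2*Y ↦ -2·4·0·1 = 0
  -2*X*Y**2 ↦ -2·2·0·1 = 0
  X*Y*Z ↦ 1·2·0·0 = 0
  X*Z**2 ↦ 1·2·1·0 = 0
  3*Y**3 ↦ 3·1·0·1 = 0
  -2*Y**2*Z ↦ -2·1·0·0 = 0
  -Y*Z**2 ↦ -1·1·0·0 = 0
  -2*Z**3 ↦ -2·1·1·0 = 0
Sum: F(2, 0, 0) = (-8) + (0) + (0) + (0) + (0) + (0) + (0) + (0) + (0) = -8.
Reducing mod 7: -8 ≡ 6 (mod 7).
Since F(a, b, c) ≡ 6 ≠ 0 (mod 7), P does NOT lie on the curve.


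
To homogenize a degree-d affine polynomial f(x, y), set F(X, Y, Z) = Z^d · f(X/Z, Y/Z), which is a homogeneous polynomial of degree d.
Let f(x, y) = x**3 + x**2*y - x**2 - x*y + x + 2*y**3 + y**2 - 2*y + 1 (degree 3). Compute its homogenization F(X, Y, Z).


F(X, Y, Z) = X**3 + X**2*Y - X**2*Z - X*Y*Z + X*Z**2 + 2*Y**3 + Y**2*Z - 2*Y*Z**2 + Z**3

deg(f) = 3.
Substitute x = X/Z, y = Y/Z into f, then multiply by Z^3.
  monomial 1·x^3·y^0 ↦ 1·X^3·Y^0·Z^0.
  monomial 1·x^2·y^1 ↦ 1·X^2·Y^1·Z^0.
  monomial -1·x^2·y^0 ↦ -1·X^2·Y^0·Z^1.
  monomial -1·x^1·y^1 ↦ -1·X^1·Y^1·Z^1.
  monomial 1·x^1·y^0 ↦ 1·X^1·Y^0·Z^2.
  monomial 2·x^0·y^3 ↦ 2·X^0·Y^3·Z^0.
  monomial 1·x^0·y^2 ↦ 1·X^0·Y^2·Z^1.
  monomial -2·x^0·y^1 ↦ -2·X^0·Y^1·Z^2.
  monomial 1·x^0·y^0 ↦ 1·X^0·Y^0·Z^3.
Collecting: F(X, Y, Z) = X**3 + X**2*Y - X**2*Z - X*Y*Z + X*Z**2 + 2*Y**3 + Y**2*Z - 2*Y*Z**2 + Z**3.


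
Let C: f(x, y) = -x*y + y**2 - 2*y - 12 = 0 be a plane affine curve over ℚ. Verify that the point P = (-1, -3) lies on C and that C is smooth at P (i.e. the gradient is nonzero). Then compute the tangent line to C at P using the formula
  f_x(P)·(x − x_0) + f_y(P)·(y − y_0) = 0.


Tangent line at P: 3*x - 7*y - 18 = 0.

Step 1: f(-1, -3) = 0, so P lies on C.
Step 2: partial derivatives
  f_x(x, y) = -y, f_y(x, y) = -x + 2*y - 2.
  f_x(P) = 3, f_y(P) = -7 (gradient nonzero, so P is smooth).
Step 3: tangent line at P: 3·(x − -1) + -7·(y − -3) = 0.
Expanding: 3*x - 7*y - 18 = 0.


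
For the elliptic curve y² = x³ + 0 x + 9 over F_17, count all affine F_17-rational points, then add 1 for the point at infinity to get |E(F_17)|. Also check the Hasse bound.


Affine points = {(0, 3), (0, 14), (2, 0), (3, 6), (3, 11), (5, 7), (5, 10), (6, 2), (6, 15), (13, 8), (13, 9), (14, 4), (14, 13), (15, 1), (15, 16), (16, 5), (16, 12)}; affine count = 17; |E(F_17)| = 18.

Discriminant check: Δ ∝ 4a³ + 27b² = 4·0³ + 27·9² = 4·0 + 27·81 ≡ 11 (mod 17). Nonzero ⇒ E is nonsingular.
For each x ∈ F_17, compute rhs = x³ + 0·x + 9 mod 17, then count y ∈ F_17 with y² ≡ rhs.
  x = 0: rhs = 9, matching y values: 3, 14 (2 points).
  x = 1: rhs = 10, matching y values: none (0 points).
  x = 2: rhs = 0, matching y values: 0 (1 points).
  x = 3: rhs = 2, matching y values: 6, 11 (2 points).
  x = 4: rhs = 5, matching y values: none (0 points).
  x = 5: rhs = 15, matching y values: 7, 10 (2 points).
  x = 6: rhs = 4, matching y values: 2, 15 (2 points).
  x = 7: rhs = 12, matching y values: none (0 points).
  x = 8: rhs = 11, matching y values: none (0 points).
  x = 9: rhs = 7, matching y values: none (0 points).
  x = 10: rhs = 6, matching y values: none (0 points).
  x = 11: rhs = 14, matching y values: none (0 points).
  x = 12: rhs = 3, matching y values: none (0 points).
  x = 13: rhs = 13, matching y values: 8, 9 (2 points).
  x = 14: rhs = 16, matching y values: 4, 13 (2 points).
  x = 15: rhs = 1, matching y values: 1, 16 (2 points).
  x = 16: rhs = 8, matching y values: 5, 12 (2 points).
Total affine count: 17.
Full point count |E(F_17)| = 17 + 1 = 18.
Hasse bound: |18 − (17+1)| = |0| = 0 ≤ 2√17 ≈ 8.2462 ✓.


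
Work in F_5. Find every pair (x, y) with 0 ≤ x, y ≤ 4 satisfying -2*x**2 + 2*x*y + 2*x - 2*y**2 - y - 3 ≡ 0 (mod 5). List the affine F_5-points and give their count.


Affine F_5-points: {(3, 0)}; count = 1.

For each of the 25 pairs (x, y) ∈ F_5², evaluate f(x, y) mod 5. Record the zeros.
  x = 0: [0↦2, 1↦4, 2↦2, 3↦1, 4↦1]  zeros at y ∈ ∅
  x = 1: [0↦2, 1↦1, 2↦1, 3↦2, 4↦4]  zeros at y ∈ ∅
  x = 2: [0↦3, 1↦4, 2↦1, 3↦4, 4↦3]  zeros at y ∈ ∅
  x = 3: [0↦0, 1↦3, 2↦2, 3↦2, 4↦3]  zeros at y ∈ {0}
  x = 4: [0↦3, 1↦3, 2↦4, 3↦1, 4↦4]  zeros at y ∈ ∅
Collecting zeros: affine points = {(3, 0)}.
Total count |C(F_5)_aff| = 1.


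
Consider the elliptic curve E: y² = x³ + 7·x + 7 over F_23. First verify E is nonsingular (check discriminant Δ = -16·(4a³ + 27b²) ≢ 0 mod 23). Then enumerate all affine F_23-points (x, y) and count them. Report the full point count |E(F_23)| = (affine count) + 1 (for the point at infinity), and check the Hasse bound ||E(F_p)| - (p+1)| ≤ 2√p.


Affine points = {(2, 11), (2, 12), (3, 3), (3, 20), (5, 11), (5, 12), (6, 9), (6, 14), (7, 10), (7, 13), (8, 0), (11, 9), (11, 14), (12, 5), (12, 18), (13, 8), (13, 15), (16, 11), (16, 12), (17, 5), (17, 18), (18, 10), (18, 13), (21, 10), (21, 13)}; affine count = 25; |E(F_23)| = 26.

Discriminant check: Δ ∝ 4a³ + 27b² = 4·7³ + 27·7² = 4·343 + 27·49 ≡ 4 (mod 23). Nonzero ⇒ E is nonsingular.
For each x ∈ F_23, compute rhs = x³ + 7·x + 7 mod 23, then count y ∈ F_23 with y² ≡ rhs.
  x = 0: rhs = 7, matching y values: none (0 points).
  x = 1: rhs = 15, matching y values: none (0 points).
  x = 2: rhs = 6, matching y values: 11, 12 (2 points).
  x = 3: rhs = 9, matching y values: 3, 20 (2 points).
  x = 4: rhs = 7, matching y values: none (0 points).
  x = 5: rhs = 6, matching y values: 11, 12 (2 points).
  x = 6: rhs = 12, matching y values: 9, 14 (2 points).
  x = 7: rhs = 8, matching y values: 10, 13 (2 points).
  x = 8: rhs = 0, matching y values: 0 (1 points).
  x = 9: rhs = 17, matching y values: none (0 points).
  x = 10: rhs = 19, matching y values: none (0 points).
  x = 11: rhs = 12, matching y values: 9, 14 (2 points).
  x = 12: rhs = 2, matching y values: 5, 18 (2 points).
  x = 13: rhs = 18, matching y values: 8, 15 (2 points).
  x = 14: rhs = 20, matching y values: none (0 points).
  x = 15: rhs = 14, matching y values: none (0 points).
  x = 16: rhs = 6, matching y values: 11, 12 (2 points).
  x = 17: rhs = 2, matching y values: 5, 18 (2 points).
  x = 18: rhs = 8, matching y values: 10, 13 (2 points).
  x = 19: rhs = 7, matching y values: none (0 points).
  x = 20: rhs = 5, matching y values: none (0 points).
  x = 21: rhs = 8, matching y values: 10, 13 (2 points).
  x = 22: rhs = 22, matching y values: none (0 points).
Total affine count: 25.
Full point count |E(F_23)| = 25 + 1 = 26.
Hasse bound: |26 − (23+1)| = |2| = 2 ≤ 2√23 ≈ 9.5917 ✓.


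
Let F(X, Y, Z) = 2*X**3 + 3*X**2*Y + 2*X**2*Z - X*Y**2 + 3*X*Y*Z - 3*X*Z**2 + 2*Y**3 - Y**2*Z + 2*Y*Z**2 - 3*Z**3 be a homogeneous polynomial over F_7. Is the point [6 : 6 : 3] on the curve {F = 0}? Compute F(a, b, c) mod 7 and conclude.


F(6,6,3) ≡ 4 (mod 7); P is NOT on the curve.

Evaluate F(6, 6, 3) term-by-term (mod 7).
  2*X**3 ↦ 2·216·1·1 = 432
  3*X**2*Y ↦ 3·36·6·1 = 648
  2*X**2*Z ↦ 2·36·1·3 = 216
  -X*Y**2 ↦ -1·6·36·1 = -216
  3*X*Y*Z ↦ 3·6·6·3 = 324
  -3*X*Z**2 ↦ -3·6·1·9 = -162
  2*Y**3 ↦ 2·1·216·1 = 432
  -Y**2*Z ↦ -1·1·36·3 = -108
  2*Y*Z**2 ↦ 2·1·6·9 = 108
  -3*Z**3 ↦ -3·1·1·27 = -81
Sum: F(6, 6, 3) = (432) + (648) + (216) + (-216) + (324) + (-162) + (432) + (-108) + (108) + (-81) = 1593.
Reducing mod 7: 1593 ≡ 4 (mod 7).
Since F(a, b, c) ≡ 4 ≠ 0 (mod 7), P does NOT lie on the curve.


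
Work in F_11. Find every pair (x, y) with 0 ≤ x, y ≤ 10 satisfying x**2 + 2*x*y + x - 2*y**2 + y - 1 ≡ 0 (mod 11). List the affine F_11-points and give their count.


Affine F_11-points: {(0, 8), (0, 9), (3, 0), (3, 9), (5, 3), (5, 8), (7, 0), (7, 2), (10, 2), (10, 3)}; count = 10.

For each of the 121 pairs (x, y) ∈ F_11², evaluate f(x, y) mod 11. Record the zeros.
  x = 0: [0↦10, 1↦9, 2↦4, 3↦6, 4↦4, 5↦9, 6↦10, 7↦7, 8↦0, 9↦0, 10↦7]  zeros at y ∈ {8, 9}
  x = 1: [0↦1, 1↦2, 2↦10, 3↦3, 4↦3, 5↦10, 6↦2, 7↦1, 8↦7, 9↦9, 10↦7]  zeros at y ∈ ∅
  x = 2: [0↦5, 1↦8, 2↦7, 3↦2, 4↦4, 5↦2, 6↦7, 7↦8, 8↦5, 9↦9, 10↦9]  zeros at y ∈ ∅
  x = 3: [0↦0, 1↦5, 2↦6, 3↦3, 4↦7, 5↦7, 6↦3, 7↦6, 8↦5, 9↦0, 10↦2]  zeros at y ∈ {0, 9}
  x = 4: [0↦8, 1↦4, 2↦7, 3↦6, 4↦1, 5↦3, 6↦1, 7↦6, 8↦7, 9↦4, 10↦8]  zeros at y ∈ ∅
  x = 5: [0↦7, 1↦5, 2↦10, 3↦0, 4↦8, 5↦1, 6↦1, 7↦8, 8↦0, 9↦10, 10↦5]  zeros at y ∈ {3, 8}
  x = 6: [0↦8, 1↦8, 2↦4, 3↦7, 4↦6, 5↦1, 6↦3, 7↦1, 8↦6, 9↦7, 10↦4]  zeros at y ∈ ∅
  x = 7: [0↦0, 1↦2, 2↦0, 3↦5, 4↦6, 5↦3, 6↦7, 7↦7, 8↦3, 9↦6, 10↦5]  zeros at y ∈ {0, 2}
  x = 8: [0↦5, 1↦9, 2↦9, 3↦5, 4↦8, 5↦7, 6↦2, 7↦4, 8↦2, 9↦7, 10↦8]  zeros at y ∈ ∅
  x = 9: [0↦1, 1↦7, 2↦9, 3↦7, 4↦1, 5↦2, 6↦10, 7↦3, 8↦3, 9↦10, 10↦2]  zeros at y ∈ ∅
  x = 10: [0↦10, 1↦7, 2↦0, 3↦0, 4↦7, 5↦10, 6↦9, 7↦4, 8↦6, 9↦4, 10↦9]  zeros at y ∈ {2, 3}
Collecting zeros: affine points = {(0, 8), (0, 9), (3, 0), (3, 9), (5, 3), (5, 8), (7, 0), (7, 2), (10, 2), (10, 3)}.
Total count |C(F_11)_aff| = 10.


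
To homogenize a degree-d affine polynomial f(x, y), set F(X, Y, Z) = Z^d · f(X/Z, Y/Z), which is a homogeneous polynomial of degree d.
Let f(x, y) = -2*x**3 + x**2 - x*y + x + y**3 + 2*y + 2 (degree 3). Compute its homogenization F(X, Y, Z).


F(X, Y, Z) = -2*X**3 + X**2*Z - X*Y*Z + X*Z**2 + Y**3 + 2*Y*Z**2 + 2*Z**3

deg(f) = 3.
Substitute x = X/Z, y = Y/Z into f, then multiply by Z^3.
  monomial -2·x^3·y^0 ↦ -2·X^3·Y^0·Z^0.
  monomial 1·x^2·y^0 ↦ 1·X^2·Y^0·Z^1.
  monomial -1·x^1·y^1 ↦ -1·X^1·Y^1·Z^1.
  monomial 1·x^1·y^0 ↦ 1·X^1·Y^0·Z^2.
  monomial 1·x^0·y^3 ↦ 1·X^0·Y^3·Z^0.
  monomial 2·x^0·y^1 ↦ 2·X^0·Y^1·Z^2.
  monomial 2·x^0·y^0 ↦ 2·X^0·Y^0·Z^3.
Collecting: F(X, Y, Z) = -2*X**3 + X**2*Z - X*Y*Z + X*Z**2 + Y**3 + 2*Y*Z**2 + 2*Z**3.


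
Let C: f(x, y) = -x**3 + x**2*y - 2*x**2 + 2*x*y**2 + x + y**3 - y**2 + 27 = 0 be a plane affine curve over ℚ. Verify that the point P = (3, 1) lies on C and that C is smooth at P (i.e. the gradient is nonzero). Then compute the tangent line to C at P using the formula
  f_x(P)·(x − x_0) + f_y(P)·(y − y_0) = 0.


Tangent line at P: -30*x + 22*y + 68 = 0.

Step 1: f(3, 1) = 0, so P lies on C.
Step 2: partial derivatives
  f_x(x, y) = -3*x**2 + 2*x*y - 4*x + 2*y**2 + 1, f_y(x, y) = x**2 + 4*x*y + 3*y**2 - 2*y.
  f_x(P) = -30, f_y(P) = 22 (gradient nonzero, so P is smooth).
Step 3: tangent line at P: -30·(x − 3) + 22·(y − 1) = 0.
Expanding: -30*x + 22*y + 68 = 0.


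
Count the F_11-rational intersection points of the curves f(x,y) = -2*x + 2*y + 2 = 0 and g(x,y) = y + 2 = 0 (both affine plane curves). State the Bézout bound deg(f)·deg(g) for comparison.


Common zeros: {(10, 9)}; count = 1; Bézout bound = 1.

deg(f) = 1, deg(g) = 1, so Bézout bound = 1.
Scan x ∈ F_11. For each x, list the y ∈ F_11 with f(x, y) ≡ 0 and those with g(x, y) ≡ 0 (mod 11); the common zeros in that column are the intersection.
  x = 0: f ≡ 0 at y ∈ {10}; g ≡ 0 at y ∈ {9}; common: ∅.
  x = 1: f ≡ 0 at y ∈ {0}; g ≡ 0 at y ∈ {9}; common: ∅.
  x = 2: f ≡ 0 at y ∈ {1}; g ≡ 0 at y ∈ {9}; common: ∅.
  x = 3: f ≡ 0 at y ∈ {2}; g ≡ 0 at y ∈ {9}; common: ∅.
  x = 4: f ≡ 0 at y ∈ {3}; g ≡ 0 at y ∈ {9}; common: ∅.
  x = 5: f ≡ 0 at y ∈ {4}; g ≡ 0 at y ∈ {9}; common: ∅.
  x = 6: f ≡ 0 at y ∈ {5}; g ≡ 0 at y ∈ {9}; common: ∅.
  x = 7: f ≡ 0 at y ∈ {6}; g ≡ 0 at y ∈ {9}; common: ∅.
  x = 8: f ≡ 0 at y ∈ {7}; g ≡ 0 at y ∈ {9}; common: ∅.
  x = 9: f ≡ 0 at y ∈ {8}; g ≡ 0 at y ∈ {9}; common: ∅.
  x = 10: f ≡ 0 at y ∈ {9}; g ≡ 0 at y ∈ {9}; common: {9}.
Collecting: common zeros = {(10, 9)}, so the count is 1.
Comparison with the Bézout bound: 1 ≤ 1 = deg(f)·deg(g), as expected for curves with no common component (the bound is attained).


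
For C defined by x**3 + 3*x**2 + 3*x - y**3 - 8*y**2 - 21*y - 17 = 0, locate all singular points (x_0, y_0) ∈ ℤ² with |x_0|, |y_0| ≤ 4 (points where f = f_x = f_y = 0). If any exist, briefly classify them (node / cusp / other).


Singular points: {(-1, -3)}; classification: cusp.

Compute partial derivatives:
  f_x = 3*x**2 + 6*x + 3.
  f_y = -3*y**2 - 16*y - 21.
Scan x_0 ∈ {−4, ..., 4}. For each x_0, f_y(x_0, y) is a polynomial in y; find its integer roots y ∈ {−4, ..., 4}, then test f_x and f at those candidates.
  x = -4: f_y(-4, y) = -3*y**2 - 16*y - 21; vanishes at y ∈ {-3}. (-4, -3): f_x = 27 ≠ 0.
  x = -3: f_y(-3, y) = -3*y**2 - 16*y - 21; vanishes at y ∈ {-3}. (-3, -3): f_x = 12 ≠ 0.
  x = -2: f_y(-2, y) = -3*y**2 - 16*y - 21; vanishes at y ∈ {-3}. (-2, -3): f_x = 3 ≠ 0.
  x = -1: f_y(-1, y) = -3*y**2 - 16*y - 21; vanishes at y ∈ {-3}. (-1, -3): f_x = 0, f = 0 — SINGULAR.
  x = 0: f_y(0, y) = -3*y**2 - 16*y - 21; vanishes at y ∈ {-3}. (0, -3): f_x = 3 ≠ 0.
  x = 1: f_y(1, y) = -3*y**2 - 16*y - 21; vanishes at y ∈ {-3}. (1, -3): f_x = 12 ≠ 0.
  x = 2: f_y(2, y) = -3*y**2 - 16*y - 21; vanishes at y ∈ {-3}. (2, -3): f_x = 27 ≠ 0.
  x = 3: f_y(3, y) = -3*y**2 - 16*y - 21; vanishes at y ∈ {-3}. (3, -3): f_x = 48 ≠ 0.
  x = 4: f_y(4, y) = -3*y**2 - 16*y - 21; vanishes at y ∈ {-3}. (4, -3): f_x = 75 ≠ 0.
Only singular point on the grid: (-1, -3).
Classify: substitute x = -1 + u, y = -3 + v and expand: f = u**3 - v**3 + v**2.
No constant or linear terms (consistent with a singular point). Quadratic part: v**2. Cubic part: u**3 - v**3.
The quadratic part v**2 is a perfect square, so there is a single (double) tangent line v = 0, i.e. y = -3. Restricting the cubic part to that line (v = 0) leaves u**3 ≠ 0, so f is not divisible by v and the branch is v² ≈ -u**3 to lowest order — this is a cusp.
Classification: cusp.


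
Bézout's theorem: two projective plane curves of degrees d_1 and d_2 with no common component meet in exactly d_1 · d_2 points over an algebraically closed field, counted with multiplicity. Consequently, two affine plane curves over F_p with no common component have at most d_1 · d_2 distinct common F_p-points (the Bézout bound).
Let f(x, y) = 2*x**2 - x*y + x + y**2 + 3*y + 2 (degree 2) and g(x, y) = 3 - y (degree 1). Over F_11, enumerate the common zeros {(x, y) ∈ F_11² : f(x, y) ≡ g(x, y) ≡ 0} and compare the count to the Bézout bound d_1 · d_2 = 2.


Common zeros: {(4, 3), (8, 3)}; count = 2; Bézout bound = 2.

deg(f) = 2, deg(g) = 1, so Bézout bound = 2.
Scan x ∈ F_11. For each x, list the y ∈ F_11 with f(x, y) ≡ 0 and those with g(x, y) ≡ 0 (mod 11); the common zeros in that column are the intersection.
  x = 0: f ≡ 0 at y ∈ {9, 10}; g ≡ 0 at y ∈ {3}; common: ∅.
  x = 1: f ≡ 0 at y ∈ ∅; g ≡ 0 at y ∈ {3}; common: ∅.
  x = 2: f ≡ 0 at y ∈ ∅; g ≡ 0 at y ∈ {3}; common: ∅.
  x = 3: f ≡ 0 at y ∈ ∅; g ≡ 0 at y ∈ {3}; common: ∅.
  x = 4: f ≡ 0 at y ∈ {3, 9}; g ≡ 0 at y ∈ {3}; common: {3}.
  x = 5: f ≡ 0 at y ∈ ∅; g ≡ 0 at y ∈ {3}; common: ∅.
  x = 6: f ≡ 0 at y ∈ ∅; g ≡ 0 at y ∈ {3}; common: ∅.
  x = 7: f ≡ 0 at y ∈ ∅; g ≡ 0 at y ∈ {3}; common: ∅.
  x = 8: f ≡ 0 at y ∈ {2, 3}; g ≡ 0 at y ∈ {3}; common: {3}.
  x = 9: f ≡ 0 at y ∈ {2, 4}; g ≡ 0 at y ∈ {3}; common: ∅.
  x = 10: f ≡ 0 at y ∈ {8, 10}; g ≡ 0 at y ∈ {3}; common: ∅.
Collecting: common zeros = {(4, 3), (8, 3)}, so the count is 2.
Comparison with the Bézout bound: 2 ≤ 2 = deg(f)·deg(g), as expected for curves with no common component (the bound is attained).


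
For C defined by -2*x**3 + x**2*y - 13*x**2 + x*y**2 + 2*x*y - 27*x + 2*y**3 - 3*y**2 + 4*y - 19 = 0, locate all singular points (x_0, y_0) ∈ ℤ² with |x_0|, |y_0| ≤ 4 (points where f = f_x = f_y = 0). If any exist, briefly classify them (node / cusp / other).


Singular points: {(-2, 1)}; classification: cusp.

Compute partial derivatives:
  f_x = -6*x**2 + 2*x*y - 26*x + y**2 + 2*y - 27.
  f_y = x**2 + 2*x*y + 2*x + 6*y**2 - 6*y + 4.
Scan x_0 ∈ {−4, ..., 4}. For each x_0, f_y(x_0, y) is a polynomial in y; find its integer roots y ∈ {−4, ..., 4}, then test f_x and f at those candidates.
  x = -4: f_y(-4, y) = 6*y**2 - 14*y + 12; no integer root y with |y| ≤ 4.
  x = -3: f_y(-3, y) = 6*y**2 - 12*y + 7; no integer root y with |y| ≤ 4.
  x = -2: f_y(-2, y) = 6*y**2 - 10*y + 4; vanishes at y ∈ {1}. (-2, 1): f_x = 0, f = 0 — SINGULAR.
  x = -1: f_y(-1, y) = 6*y**2 - 8*y + 3; no integer root y with |y| ≤ 4.
  x = 0: f_y(0, y) = 6*y**2 - 6*y + 4; no integer root y with |y| ≤ 4.
  x = 1: f_y(1, y) = 6*y**2 - 4*y + 7; no integer root y with |y| ≤ 4.
  x = 2: f_y(2, y) = 6*y**2 - 2*y + 12; no integer root y with |y| ≤ 4.
  x = 3: f_y(3, y) = 6*y**2 + 19; no integer root y with |y| ≤ 4.
  x = 4: f_y(4, y) = 6*y**2 + 2*y + 28; no integer root y with |y| ≤ 4.
Only singular point on the grid: (-2, 1).
Classify: substitute x = -2 + u, y = 1 + v and expand: f = -2*u**3 + u**2*v + u*v**2 + 2*v**3 + v**2.
No constant or linear terms (consistent with a singular point). Quadratic part: v**2. Cubic part: -2*u**3 + u**2*v + u*v**2 + 2*v**3.
The quadratic part v**2 is a perfect square, so there is a single (double) tangent line v = 0, i.e. y = 1. Restricting the cubic part to that line (v = 0) leaves -2*u**3 ≠ 0, so f is not divisible by v and the branch is v² ≈ 2*u**3 to lowest order — this is a cusp.
Classification: cusp.


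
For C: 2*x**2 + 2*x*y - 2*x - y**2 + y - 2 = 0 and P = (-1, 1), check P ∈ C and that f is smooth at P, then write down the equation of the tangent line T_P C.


Tangent line at P: -4*x - 3*y - 1 = 0.

Step 1: f(-1, 1) = 0, so P lies on C.
Step 2: partial derivatives
  f_x(x, y) = 4*x + 2*y - 2, f_y(x, y) = 2*x - 2*y + 1.
  f_x(P) = -4, f_y(P) = -3 (gradient nonzero, so P is smooth).
Step 3: tangent line at P: -4·(x − -1) + -3·(y − 1) = 0.
Expanding: -4*x - 3*y - 1 = 0.


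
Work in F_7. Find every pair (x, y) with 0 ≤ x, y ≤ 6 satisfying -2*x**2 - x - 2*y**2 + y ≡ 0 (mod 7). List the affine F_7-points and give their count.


Affine F_7-points: {(0, 0), (0, 4), (3, 0), (3, 4), (4, 2), (5, 1), (5, 3), (6, 2)}; count = 8.

For each of the 49 pairs (x, y) ∈ F_7², evaluate f(x, y) mod 7. Record the zeros.
  x = 0: [0↦0, 1↦6, 2↦1, 3↦6, 4↦0, 5↦4, 6↦4]  zeros at y ∈ {0, 4}
  x = 1: [0↦4, 1↦3, 2↦5, 3↦3, 4↦4, 5↦1, 6↦1]  zeros at y ∈ ∅
  x = 2: [0↦4, 1↦3, 2↦5, 3↦3, 4↦4, 5↦1, 6↦1]  zeros at y ∈ ∅
  x = 3: [0↦0, 1↦6, 2↦1, 3↦6, 4↦0, 5↦4, 6↦4]  zeros at y ∈ {0, 4}
  x = 4: [0↦6, 1↦5, 2↦0, 3↦5, 4↦6, 5↦3, 6↦3]  zeros at y ∈ {2}
  x = 5: [0↦1, 1↦0, 2↦2, 3↦0, 4↦1, 5↦5, 6↦5]  zeros at y ∈ {1, 3}
  x = 6: [0↦6, 1↦5, 2↦0, 3↦5, 4↦6, 5↦3, 6↦3]  zeros at y ∈ {2}
Collecting zeros: affine points = {(0, 0), (0, 4), (3, 0), (3, 4), (4, 2), (5, 1), (5, 3), (6, 2)}.
Total count |C(F_7)_aff| = 8.


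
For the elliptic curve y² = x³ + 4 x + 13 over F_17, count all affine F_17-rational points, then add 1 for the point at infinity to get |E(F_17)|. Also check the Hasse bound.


Affine points = {(0, 8), (0, 9), (1, 1), (1, 16), (3, 1), (3, 16), (4, 5), (4, 12), (6, 7), (6, 10), (8, 8), (8, 9), (9, 8), (9, 9), (10, 4), (10, 13), (12, 2), (12, 15), (13, 1), (13, 16), (14, 5), (14, 12), (16, 5), (16, 12)}; affine count = 24; |E(F_17)| = 25.

Discriminant check: Δ ∝ 4a³ + 27b² = 4·4³ + 27·13² = 4·64 + 27·169 ≡ 8 (mod 17). Nonzero ⇒ E is nonsingular.
For each x ∈ F_17, compute rhs = x³ + 4·x + 13 mod 17, then count y ∈ F_17 with y² ≡ rhs.
  x = 0: rhs = 13, matching y values: 8, 9 (2 points).
  x = 1: rhs = 1, matching y values: 1, 16 (2 points).
  x = 2: rhs = 12, matching y values: none (0 points).
  x = 3: rhs = 1, matching y values: 1, 16 (2 points).
  x = 4: rhs = 8, matching y values: 5, 12 (2 points).
  x = 5: rhs = 5, matching y values: none (0 points).
  x = 6: rhs = 15, matching y values: 7, 10 (2 points).
  x = 7: rhs = 10, matching y values: none (0 points).
  x = 8: rhs = 13, matching y values: 8, 9 (2 points).
  x = 9: rhs = 13, matching y values: 8, 9 (2 points).
  x = 10: rhs = 16, matching y values: 4, 13 (2 points).
  x = 11: rhs = 11, matching y values: none (0 points).
  x = 12: rhs = 4, matching y values: 2, 15 (2 points).
  x = 13: rhs = 1, matching y values: 1, 16 (2 points).
  x = 14: rhs = 8, matching y values: 5, 12 (2 points).
  x = 15: rhs = 14, matching y values: none (0 points).
  x = 16: rhs = 8, matching y values: 5, 12 (2 points).
Total affine count: 24.
Full point count |E(F_17)| = 24 + 1 = 25.
Hasse bound: |25 − (17+1)| = |7| = 7 ≤ 2√17 ≈ 8.2462 ✓.


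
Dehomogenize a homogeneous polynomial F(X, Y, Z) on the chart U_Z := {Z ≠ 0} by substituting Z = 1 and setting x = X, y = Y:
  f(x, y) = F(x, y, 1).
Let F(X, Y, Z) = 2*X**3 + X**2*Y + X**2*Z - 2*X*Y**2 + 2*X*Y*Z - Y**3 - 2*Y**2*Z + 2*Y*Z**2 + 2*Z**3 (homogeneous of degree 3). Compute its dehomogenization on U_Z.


f(x, y) = 2*x**3 + x**2*y + x**2 - 2*x*y**2 + 2*x*y - y**3 - 2*y**2 + 2*y + 2

On U_Z we set Z = 1. Each monomial c·X^i·Y^j·Z^k in F becomes c·x^i·y^j·1^k = c·x^i·y^j.
Substituting Z = 1: F(X, Y, 1) = 2*x**3 + x**2*y + x**2 - 2*x*y**2 + 2*x*y - y**3 - 2*y**2 + 2*y + 2.
Note: deg(f) ≤ deg(F) = 3; strict inequality happens when F is divisible by Z (lost terms).


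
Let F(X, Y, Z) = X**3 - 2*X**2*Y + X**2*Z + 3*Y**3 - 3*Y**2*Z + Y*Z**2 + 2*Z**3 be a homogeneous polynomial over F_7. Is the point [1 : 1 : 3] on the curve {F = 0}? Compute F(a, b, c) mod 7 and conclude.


F(1,1,3) ≡ 3 (mod 7); P is NOT on the curve.

Evaluate F(1, 1, 3) term-by-term (mod 7).
  X**3 ↦ 1·1·1·1 = 1
  -2*X**2*Y ↦ -2·1·1·1 = -2
  X**2*Z ↦ 1·1·1·3 = 3
  3*Y**3 ↦ 3·1·1·1 = 3
  -3*Y**2*Z ↦ -3·1·1·3 = -9
  Y*Z**2 ↦ 1·1·1·9 = 9
  2*Z**3 ↦ 2·1·1·27 = 54
Sum: F(1, 1, 3) = (1) + (-2) + (3) + (3) + (-9) + (9) + (54) = 59.
Reducing mod 7: 59 ≡ 3 (mod 7).
Since F(a, b, c) ≡ 3 ≠ 0 (mod 7), P does NOT lie on the curve.


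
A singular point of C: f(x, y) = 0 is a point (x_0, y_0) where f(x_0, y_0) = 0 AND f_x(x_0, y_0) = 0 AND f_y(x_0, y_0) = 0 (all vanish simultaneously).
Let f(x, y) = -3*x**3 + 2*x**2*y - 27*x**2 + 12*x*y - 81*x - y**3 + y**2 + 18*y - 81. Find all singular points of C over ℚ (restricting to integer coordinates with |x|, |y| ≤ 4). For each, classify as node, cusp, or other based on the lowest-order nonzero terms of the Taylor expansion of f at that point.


Singular points: {(-3, 0)}; classification: cusp.

Compute partial derivatives:
  f_x = -9*x**2 + 4*x*y - 54*x + 12*y - 81.
  f_y = 2*x**2 + 12*x - 3*y**2 + 2*y + 18.
Scan x_0 ∈ {−4, ..., 4}. For each x_0, f_y(x_0, y) is a polynomial in y; find its integer roots y ∈ {−4, ..., 4}, then test f_x and f at those candidates.
  x = -4: f_y(-4, y) = -3*y**2 + 2*y + 2; no integer root y with |y| ≤ 4.
  x = -3: f_y(-3, y) = -3*y**2 + 2*y; vanishes at y ∈ {0}. (-3, 0): f_x = 0, f = 0 — SINGULAR.
  x = -2: f_y(-2, y) = -3*y**2 + 2*y + 2; no integer root y with |y| ≤ 4.
  x = -1: f_y(-1, y) = -3*y**2 + 2*y + 8; vanishes at y ∈ {2}. (-1, 2): f_x = -20 ≠ 0.
  x = 0: f_y(0, y) = -3*y**2 + 2*y + 18; no integer root y with |y| ≤ 4.
  x = 1: f_y(1, y) = -3*y**2 + 2*y + 32; no integer root y with |y| ≤ 4.
  x = 2: f_y(2, y) = -3*y**2 + 2*y + 50; no integer root y with |y| ≤ 4.
  x = 3: f_y(3, y) = -3*y**2 + 2*y + 72; no integer root y with |y| ≤ 4.
  x = 4: f_y(4, y) = -3*y**2 + 2*y + 98; no integer root y with |y| ≤ 4.
Only singular point on the grid: (-3, 0).
Classify: substitute x = -3 + u, y = 0 + v and expand: f = -3*u**3 + 2*u**2*v - v**3 + v**2.
No constant or linear terms (consistent with a singular point). Quadratic part: v**2. Cubic part: -3*u**3 + 2*u**2*v - v**3.
The quadratic part v**2 is a perfect square, so there is a single (double) tangent line v = 0, i.e. y = 0. Restricting the cubic part to that line (v = 0) leaves -3*u**3 ≠ 0, so f is not divisible by v and the branch is v² ≈ 3*u**3 to lowest order — this is a cusp.
Classification: cusp.


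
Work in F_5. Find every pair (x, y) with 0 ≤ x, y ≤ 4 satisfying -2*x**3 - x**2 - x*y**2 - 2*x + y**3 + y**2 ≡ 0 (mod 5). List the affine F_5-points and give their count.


Affine F_5-points: {(0, 0), (0, 4), (1, 0), (2, 2), (3, 1), (3, 3)}; count = 6.

For each of the 25 pairs (x, y) ∈ F_5², evaluate f(x, y) mod 5. Record the zeros.
  x = 0: [0↦0, 1↦2, 2↦2, 3↦1, 4↦0]  zeros at y ∈ {0, 4}
  x = 1: [0↦0, 1↦1, 2↦3, 3↦2, 4↦4]  zeros at y ∈ {0}
  x = 2: [0↦1, 1↦1, 2↦0, 3↦4, 4↦4]  zeros at y ∈ {2}
  x = 3: [0↦1, 1↦0, 2↦1, 3↦0, 4↦3]  zeros at y ∈ {1, 3}
  x = 4: [0↦3, 1↦1, 2↦4, 3↦3, 4↦4]  zeros at y ∈ ∅
Collecting zeros: affine points = {(0, 0), (0, 4), (1, 0), (2, 2), (3, 1), (3, 3)}.
Total count |C(F_5)_aff| = 6.


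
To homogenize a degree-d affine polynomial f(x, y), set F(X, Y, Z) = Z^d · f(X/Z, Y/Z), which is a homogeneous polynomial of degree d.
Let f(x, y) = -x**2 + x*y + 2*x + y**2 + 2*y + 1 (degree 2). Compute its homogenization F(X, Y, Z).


F(X, Y, Z) = -X**2 + X*Y + 2*X*Z + Y**2 + 2*Y*Z + Z**2

deg(f) = 2.
Substitute x = X/Z, y = Y/Z into f, then multiply by Z^2.
  monomial -1·x^2·y^0 ↦ -1·X^2·Y^0·Z^0.
  monomial 1·x^1·y^1 ↦ 1·X^1·Y^1·Z^0.
  monomial 2·x^1·y^0 ↦ 2·X^1·Y^0·Z^1.
  monomial 1·x^0·y^2 ↦ 1·X^0·Y^2·Z^0.
  monomial 2·x^0·y^1 ↦ 2·X^0·Y^1·Z^1.
  monomial 1·x^0·y^0 ↦ 1·X^0·Y^0·Z^2.
Collecting: F(X, Y, Z) = -X**2 + X*Y + 2*X*Z + Y**2 + 2*Y*Z + Z**2.


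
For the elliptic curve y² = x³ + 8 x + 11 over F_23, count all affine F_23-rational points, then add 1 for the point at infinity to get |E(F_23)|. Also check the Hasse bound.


Affine points = {(2, 9), (2, 14), (3, 4), (3, 19), (8, 9), (8, 14), (11, 2), (11, 21), (12, 8), (12, 15), (13, 9), (13, 14), (16, 7), (16, 16), (17, 0), (20, 11), (20, 12), (22, 5), (22, 18)}; affine count = 19; |E(F_23)| = 20.

Discriminant check: Δ ∝ 4a³ + 27b² = 4·8³ + 27·11² = 4·512 + 27·121 ≡ 2 (mod 23). Nonzero ⇒ E is nonsingular.
For each x ∈ F_23, compute rhs = x³ + 8·x + 11 mod 23, then count y ∈ F_23 with y² ≡ rhs.
  x = 0: rhs = 11, matching y values: none (0 points).
  x = 1: rhs = 20, matching y values: none (0 points).
  x = 2: rhs = 12, matching y values: 9, 14 (2 points).
  x = 3: rhs = 16, matching y values: 4, 19 (2 points).
  x = 4: rhs = 15, matching y values: none (0 points).
  x = 5: rhs = 15, matching y values: none (0 points).
  x = 6: rhs = 22, matching y values: none (0 points).
  x = 7: rhs = 19, matching y values: none (0 points).
  x = 8: rhs = 12, matching y values: 9, 14 (2 points).
  x = 9: rhs = 7, matching y values: none (0 points).
  x = 10: rhs = 10, matching y values: none (0 points).
  x = 11: rhs = 4, matching y values: 2, 21 (2 points).
  x = 12: rhs = 18, matching y values: 8, 15 (2 points).
  x = 13: rhs = 12, matching y values: 9, 14 (2 points).
  x = 14: rhs = 15, matching y values: none (0 points).
  x = 15: rhs = 10, matching y values: none (0 points).
  x = 16: rhs = 3, matching y values: 7, 16 (2 points).
  x = 17: rhs = 0, matching y values: 0 (1 points).
  x = 18: rhs = 7, matching y values: none (0 points).
  x = 19: rhs = 7, matching y values: none (0 points).
  x = 20: rhs = 6, matching y values: 11, 12 (2 points).
  x = 21: rhs = 10, matching y values: none (0 points).
  x = 22: rhs = 2, matching y values: 5, 18 (2 points).
Total affine count: 19.
Full point count |E(F_23)| = 19 + 1 = 20.
Hasse bound: |20 − (23+1)| = |-4| = 4 ≤ 2√23 ≈ 9.5917 ✓.


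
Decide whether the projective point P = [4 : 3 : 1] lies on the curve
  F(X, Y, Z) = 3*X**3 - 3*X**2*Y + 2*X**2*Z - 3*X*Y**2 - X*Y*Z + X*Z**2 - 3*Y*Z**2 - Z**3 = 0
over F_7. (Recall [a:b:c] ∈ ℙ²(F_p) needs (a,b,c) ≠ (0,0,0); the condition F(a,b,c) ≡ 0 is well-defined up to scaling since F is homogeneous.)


F(4,3,1) ≡ 3 (mod 7); P is NOT on the curve.

Evaluate F(4, 3, 1) term-by-term (mod 7).
  3*X**3 ↦ 3·64·1·1 = 192
  -3*X**2*Y ↦ -3·16·3·1 = -144
  2*X**2*Z ↦ 2·16·1·1 = 32
  -3*X*Y**2 ↦ -3·4·9·1 = -108
  -X*Y*Z ↦ -1·4·3·1 = -12
  X*Z**2 ↦ 1·4·1·1 = 4
  -3*Y*Z**2 ↦ -3·1·3·1 = -9
  -Z**3 ↦ -1·1·1·1 = -1
Sum: F(4, 3, 1) = (192) + (-144) + (32) + (-108) + (-12) + (4) + (-9) + (-1) = -46.
Reducing mod 7: -46 ≡ 3 (mod 7).
Since F(a, b, c) ≡ 3 ≠ 0 (mod 7), P does NOT lie on the curve.


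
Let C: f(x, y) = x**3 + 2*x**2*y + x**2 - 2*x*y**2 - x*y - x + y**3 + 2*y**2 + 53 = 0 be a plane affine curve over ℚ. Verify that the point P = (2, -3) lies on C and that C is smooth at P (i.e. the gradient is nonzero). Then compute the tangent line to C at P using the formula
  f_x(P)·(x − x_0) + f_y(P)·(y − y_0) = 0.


Tangent line at P: -24*x + 45*y + 183 = 0.

Step 1: f(2, -3) = 0, so P lies on C.
Step 2: partial derivatives
  f_x(x, y) = 3*x**2 + 4*x*y + 2*x - 2*y**2 - y - 1, f_y(x, y) = 2*x**2 - 4*x*y - x + 3*y**2 + 4*y.
  f_x(P) = -24, f_y(P) = 45 (gradient nonzero, so P is smooth).
Step 3: tangent line at P: -24·(x − 2) + 45·(y − -3) = 0.
Expanding: -24*x + 45*y + 183 = 0.


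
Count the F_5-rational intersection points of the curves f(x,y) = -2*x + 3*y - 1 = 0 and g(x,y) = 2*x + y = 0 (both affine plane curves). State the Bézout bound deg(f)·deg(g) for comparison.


Common zeros: {(3, 4)}; count = 1; Bézout bound = 1.

deg(f) = 1, deg(g) = 1, so Bézout bound = 1.
Scan x ∈ F_5. For each x, list the y ∈ F_5 with f(x, y) ≡ 0 and those with g(x, y) ≡ 0 (mod 5); the common zeros in that column are the intersection.
  x = 0: f ≡ 0 at y ∈ {2}; g ≡ 0 at y ∈ {0}; common: ∅.
  x = 1: f ≡ 0 at y ∈ {1}; g ≡ 0 at y ∈ {3}; common: ∅.
  x = 2: f ≡ 0 at y ∈ {0}; g ≡ 0 at y ∈ {1}; common: ∅.
  x = 3: f ≡ 0 at y ∈ {4}; g ≡ 0 at y ∈ {4}; common: {4}.
  x = 4: f ≡ 0 at y ∈ {3}; g ≡ 0 at y ∈ {2}; common: ∅.
Collecting: common zeros = {(3, 4)}, so the count is 1.
Comparison with the Bézout bound: 1 ≤ 1 = deg(f)·deg(g), as expected for curves with no common component (the bound is attained).


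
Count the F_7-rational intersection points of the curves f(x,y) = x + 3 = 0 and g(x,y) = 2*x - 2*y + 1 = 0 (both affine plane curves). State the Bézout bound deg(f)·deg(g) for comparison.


Common zeros: {(4, 1)}; count = 1; Bézout bound = 1.

deg(f) = 1, deg(g) = 1, so Bézout bound = 1.
Scan x ∈ F_7. For each x, list the y ∈ F_7 with f(x, y) ≡ 0 and those with g(x, y) ≡ 0 (mod 7); the common zeros in that column are the intersection.
  x = 0: f ≡ 0 at y ∈ ∅; g ≡ 0 at y ∈ {4}; common: ∅.
  x = 1: f ≡ 0 at y ∈ ∅; g ≡ 0 at y ∈ {5}; common: ∅.
  x = 2: f ≡ 0 at y ∈ ∅; g ≡ 0 at y ∈ {6}; common: ∅.
  x = 3: f ≡ 0 at y ∈ ∅; g ≡ 0 at y ∈ {0}; common: ∅.
  x = 4: f ≡ 0 at y ∈ {0, 1, 2, 3, 4, 5, 6}; g ≡ 0 at y ∈ {1}; common: {1}.
  x = 5: f ≡ 0 at y ∈ ∅; g ≡ 0 at y ∈ {2}; common: ∅.
  x = 6: f ≡ 0 at y ∈ ∅; g ≡ 0 at y ∈ {3}; common: ∅.
Collecting: common zeros = {(4, 1)}, so the count is 1.
Comparison with the Bézout bound: 1 ≤ 1 = deg(f)·deg(g), as expected for curves with no common component (the bound is attained).


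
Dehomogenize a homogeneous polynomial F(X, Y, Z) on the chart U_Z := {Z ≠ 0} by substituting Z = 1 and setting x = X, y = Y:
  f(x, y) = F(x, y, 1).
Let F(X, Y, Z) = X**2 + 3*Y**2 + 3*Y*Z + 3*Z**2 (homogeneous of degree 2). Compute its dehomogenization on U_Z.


f(x, y) = x**2 + 3*y**2 + 3*y + 3

On U_Z we set Z = 1. Each monomial c·X^i·Y^j·Z^k in F becomes c·x^i·y^j·1^k = c·x^i·y^j.
Substituting Z = 1: F(X, Y, 1) = x**2 + 3*y**2 + 3*y + 3.
Note: deg(f) ≤ deg(F) = 2; strict inequality happens when F is divisible by Z (lost terms).


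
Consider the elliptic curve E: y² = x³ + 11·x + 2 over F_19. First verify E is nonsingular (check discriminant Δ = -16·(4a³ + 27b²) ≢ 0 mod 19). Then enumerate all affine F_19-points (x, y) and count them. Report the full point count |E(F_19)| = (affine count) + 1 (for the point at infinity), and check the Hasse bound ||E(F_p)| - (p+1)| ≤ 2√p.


Affine points = {(3, 9), (3, 10), (5, 7), (5, 12), (7, 2), (7, 17), (12, 0), (13, 9), (13, 10), (18, 3), (18, 16)}; affine count = 11; |E(F_19)| = 12.

Discriminant check: Δ ∝ 4a³ + 27b² = 4·11³ + 27·2² = 4·1331 + 27·4 ≡ 17 (mod 19). Nonzero ⇒ E is nonsingular.
For each x ∈ F_19, compute rhs = x³ + 11·x + 2 mod 19, then count y ∈ F_19 with y² ≡ rhs.
  x = 0: rhs = 2, matching y values: none (0 points).
  x = 1: rhs = 14, matching y values: none (0 points).
  x = 2: rhs = 13, matching y values: none (0 points).
  x = 3: rhs = 5, matching y values: 9, 10 (2 points).
  x = 4: rhs = 15, matching y values: none (0 points).
  x = 5: rhs = 11, matching y values: 7, 12 (2 points).
  x = 6: rhs = 18, matching y values: none (0 points).
  x = 7: rhs = 4, matching y values: 2, 17 (2 points).
  x = 8: rhs = 13, matching y values: none (0 points).
  x = 9: rhs = 13, matching y values: none (0 points).
  x = 10: rhs = 10, matching y values: none (0 points).
  x = 11: rhs = 10, matching y values: none (0 points).
  x = 12: rhs = 0, matching y values: 0 (1 points).
  x = 13: rhs = 5, matching y values: 9, 10 (2 points).
  x = 14: rhs = 12, matching y values: none (0 points).
  x = 15: rhs = 8, matching y values: none (0 points).
  x = 16: rhs = 18, matching y values: none (0 points).
  x = 17: rhs = 10, matching y values: none (0 points).
  x = 18: rhs = 9, matching y values: 3, 16 (2 points).
Total affine count: 11.
Full point count |E(F_19)| = 11 + 1 = 12.
Hasse bound: |12 − (19+1)| = |-8| = 8 ≤ 2√19 ≈ 8.7178 ✓.


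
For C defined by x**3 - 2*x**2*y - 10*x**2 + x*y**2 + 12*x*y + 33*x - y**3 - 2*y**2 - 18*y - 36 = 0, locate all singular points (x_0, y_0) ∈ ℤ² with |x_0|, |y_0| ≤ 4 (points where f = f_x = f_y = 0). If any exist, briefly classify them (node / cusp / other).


Singular points: {(3, 0)}; classification: node.

Compute partial derivatives:
  f_x = 3*x**2 - 4*x*y - 20*x + y**2 + 12*y + 33.
  f_y = -2*x**2 + 2*x*y + 12*x - 3*y**2 - 4*y - 18.
Scan x_0 ∈ {−4, ..., 4}. For each x_0, f_y(x_0, y) is a polynomial in y; find its integer roots y ∈ {−4, ..., 4}, then test f_x and f at those candidates.
  x = -4: f_y(-4, y) = -3*y**2 - 12*y - 98; no integer root y with |y| ≤ 4.
  x = -3: f_y(-3, y) = -3*y**2 - 10*y - 72; no integer root y with |y| ≤ 4.
  x = -2: f_y(-2, y) = -3*y**2 - 8*y - 50; no integer root y with |y| ≤ 4.
  x = -1: f_y(-1, y) = -3*y**2 - 6*y - 32; no integer root y with |y| ≤ 4.
  x = 0: f_y(0, y) = -3*y**2 - 4*y - 18; no integer root y with |y| ≤ 4.
  x = 1: f_y(1, y) = -3*y**2 - 2*y - 8; no integer root y with |y| ≤ 4.
  x = 2: f_y(2, y) = -3*y**2 - 2; no integer root y with |y| ≤ 4.
  x = 3: f_y(3, y) = -3*y**2 + 2*y; vanishes at y ∈ {0}. (3, 0): f_x = 0, f = 0 — SINGULAR.
  x = 4: f_y(4, y) = -3*y**2 + 4*y - 2; no integer root y with |y| ≤ 4.
Only singular point on the grid: (3, 0).
Classify: substitute x = 3 + u, y = 0 + v and expand: f = u**3 - 2*u**2*v - u**2 + u*v**2 - v**3 + v**2.
No constant or linear terms (consistent with a singular point). Quadratic part: -u**2 + v**2. Cubic part: u**3 - 2*u**2*v + u*v**2 - v**3.
The quadratic part v**2 - u**2 = (v − u)(v + u) splits into two distinct linear factors, so there are two distinct tangent lines y − 0 = ±(x − 3) — this is a node (ordinary double point).
Classification: node.


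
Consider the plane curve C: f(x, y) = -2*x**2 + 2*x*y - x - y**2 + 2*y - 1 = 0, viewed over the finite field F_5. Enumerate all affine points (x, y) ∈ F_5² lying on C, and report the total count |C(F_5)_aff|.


Affine F_5-points: {(0, 1), (1, 2), (3, 1), (3, 2)}; count = 4.

For each of the 25 pairs (x, y) ∈ F_5², evaluate f(x, y) mod 5. Record the zeros.
  x = 0: [0↦4, 1↦0, 2↦4, 3↦1, 4↦1]  zeros at y ∈ {1}
  x = 1: [0↦1, 1↦4, 2↦0, 3↦4, 4↦1]  zeros at y ∈ {2}
  x = 2: [0↦4, 1↦4, 2↦2, 3↦3, 4↦2]  zeros at y ∈ ∅
  x = 3: [0↦3, 1↦0, 2↦0, 3↦3, 4↦4]  zeros at y ∈ {1, 2}
  x = 4: [0↦3, 1↦2, 2↦4, 3↦4, 4↦2]  zeros at y ∈ ∅
Collecting zeros: affine points = {(0, 1), (1, 2), (3, 1), (3, 2)}.
Total count |C(F_5)_aff| = 4.
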